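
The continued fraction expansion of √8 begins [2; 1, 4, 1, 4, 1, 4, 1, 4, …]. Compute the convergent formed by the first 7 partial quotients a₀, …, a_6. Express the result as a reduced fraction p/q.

Start with 4.
1 + 1/(4/1) = 1 + 1/4 = 5/4
4 + 1/(5/4) = 4 + 4/5 = 24/5
1 + 1/(24/5) = 1 + 5/24 = 29/24
4 + 1/(29/24) = 4 + 24/29 = 140/29
1 + 1/(140/29) = 1 + 29/140 = 169/140
2 + 1/(169/140) = 2 + 140/169 = 478/169

478/169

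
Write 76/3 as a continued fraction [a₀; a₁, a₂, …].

[25; 3]

76 = 25·3 + 1, so a_0 = 25
3 = 3·1 + 0, so a_1 = 3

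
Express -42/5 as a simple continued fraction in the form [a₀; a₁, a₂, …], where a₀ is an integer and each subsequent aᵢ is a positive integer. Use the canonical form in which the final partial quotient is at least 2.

Repeatedly divide and take the remainder:
-42 = -9·5 + 3, so a_0 = -9
5 = 1·3 + 2, so a_1 = 1
3 = 1·2 + 1, so a_2 = 1
2 = 2·1 + 0, so a_3 = 2

[-9; 1, 1, 2]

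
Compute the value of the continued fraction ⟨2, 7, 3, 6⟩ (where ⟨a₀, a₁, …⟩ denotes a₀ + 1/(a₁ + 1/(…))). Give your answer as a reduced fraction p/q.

297/139

Build up convergents one term at a time:
a_0 = 2: 2/1
a_1 = 7: 15/7
a_2 = 3: 47/22
a_3 = 6: 297/139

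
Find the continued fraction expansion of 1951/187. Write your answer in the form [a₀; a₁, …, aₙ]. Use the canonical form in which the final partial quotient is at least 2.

[10; 2, 3, 4, 6]

1951 ÷ 187 → quotient 10, remainder 81
187 ÷ 81 → quotient 2, remainder 25
81 ÷ 25 → quotient 3, remainder 6
25 ÷ 6 → quotient 4, remainder 1
6 ÷ 1 → quotient 6, remainder 0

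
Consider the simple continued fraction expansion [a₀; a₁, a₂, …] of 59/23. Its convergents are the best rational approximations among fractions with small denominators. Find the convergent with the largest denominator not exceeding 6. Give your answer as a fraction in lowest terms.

5/2

a_0 = 2: 2/1  (≤ bound)
a_1 = 1: 3/1  (≤ bound)
a_2 = 1: 5/2  (≤ bound)
a_3 = 3: 18/7  (> 6, stop)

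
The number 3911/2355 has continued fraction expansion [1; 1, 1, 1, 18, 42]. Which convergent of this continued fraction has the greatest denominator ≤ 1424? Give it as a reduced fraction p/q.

93/56

List convergents until the denominator exceeds the bound:
a_0 = 1: 1/1  (≤ bound)
a_1 = 1: 2/1  (≤ bound)
a_2 = 1: 3/2  (≤ bound)
a_3 = 1: 5/3  (≤ bound)
a_4 = 18: 93/56  (≤ bound)
a_5 = 42: 3911/2355  (> 1424, stop)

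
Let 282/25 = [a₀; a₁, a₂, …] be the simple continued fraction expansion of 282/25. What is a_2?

Repeatedly divide and take the remainder:
⌊282/25⌋ = 11, remainder 7
⌊25/7⌋ = 3, remainder 4
⌊7/4⌋ = 1, remainder 3

1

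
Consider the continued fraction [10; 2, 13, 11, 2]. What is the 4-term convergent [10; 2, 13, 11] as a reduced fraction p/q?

3134/299

Start with 11.
13 + 1/(11/1) = 13 + 1/11 = 144/11
2 + 1/(144/11) = 2 + 11/144 = 299/144
10 + 1/(299/144) = 10 + 144/299 = 3134/299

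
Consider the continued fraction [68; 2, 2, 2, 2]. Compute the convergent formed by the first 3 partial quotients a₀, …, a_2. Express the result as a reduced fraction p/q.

342/5

a_0 = 68: 68/1
a_1 = 2: 137/2
a_2 = 2: 342/5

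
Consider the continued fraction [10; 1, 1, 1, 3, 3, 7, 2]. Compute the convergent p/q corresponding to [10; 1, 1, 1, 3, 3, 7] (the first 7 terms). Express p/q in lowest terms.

Start with 7.
3 + 1/(7/1) = 3 + 1/7 = 22/7
3 + 1/(22/7) = 3 + 7/22 = 73/22
1 + 1/(73/22) = 1 + 22/73 = 95/73
1 + 1/(95/73) = 1 + 73/95 = 168/95
1 + 1/(168/95) = 1 + 95/168 = 263/168
10 + 1/(263/168) = 10 + 168/263 = 2798/263

2798/263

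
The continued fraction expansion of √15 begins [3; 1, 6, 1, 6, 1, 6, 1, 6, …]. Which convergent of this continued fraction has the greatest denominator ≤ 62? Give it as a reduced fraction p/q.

a_0 = 3: 3/1  (≤ bound)
a_1 = 1: 4/1  (≤ bound)
a_2 = 6: 27/7  (≤ bound)
a_3 = 1: 31/8  (≤ bound)
a_4 = 6: 213/55  (≤ bound)
a_5 = 1: 244/63  (> 62, stop)

213/55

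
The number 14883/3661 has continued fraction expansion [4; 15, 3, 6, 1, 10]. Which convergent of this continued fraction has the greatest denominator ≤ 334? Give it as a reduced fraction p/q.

1183/291

List convergents until the denominator exceeds the bound:
a_0 = 4: 4/1  (≤ bound)
a_1 = 15: 61/15  (≤ bound)
a_2 = 3: 187/46  (≤ bound)
a_3 = 6: 1183/291  (≤ bound)
a_4 = 1: 1370/337  (> 334, stop)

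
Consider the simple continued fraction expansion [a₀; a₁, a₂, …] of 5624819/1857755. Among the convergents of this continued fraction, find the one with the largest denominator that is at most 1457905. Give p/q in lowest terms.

List convergents until the denominator exceeds the bound:
a_0 = 3: 3/1  (≤ bound)
a_1 = 36: 109/36  (≤ bound)
a_2 = 28: 3055/1009  (≤ bound)
a_3 = 2: 6219/2054  (≤ bound)
a_4 = 7: 46588/15387  (≤ bound)
a_5 = 9: 425511/140537  (≤ bound)
a_6 = 6: 2599654/858609  (≤ bound)
a_7 = 2: 5624819/1857755  (> 1457905, stop)

2599654/858609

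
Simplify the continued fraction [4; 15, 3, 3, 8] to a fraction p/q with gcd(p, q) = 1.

Collapse the nested fraction from the inside out:
Start with 8.
3 + 1/(8/1) = 3 + 1/8 = 25/8
3 + 1/(25/8) = 3 + 8/25 = 83/25
15 + 1/(83/25) = 15 + 25/83 = 1270/83
4 + 1/(1270/83) = 4 + 83/1270 = 5163/1270

5163/1270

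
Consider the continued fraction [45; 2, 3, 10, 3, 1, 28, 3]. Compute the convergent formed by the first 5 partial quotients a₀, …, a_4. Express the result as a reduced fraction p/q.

10131/223

Compute successive convergents:
a_0 = 45: 45/1
a_1 = 2: 91/2
a_2 = 3: 318/7
a_3 = 10: 3271/72
a_4 = 3: 10131/223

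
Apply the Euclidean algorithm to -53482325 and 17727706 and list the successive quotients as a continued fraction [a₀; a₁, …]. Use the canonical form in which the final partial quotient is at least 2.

[-4; 1, 58, 4, 60, 3, 7, 56]

⌊-53482325/17727706⌋ = -4, remainder 17428499
⌊17727706/17428499⌋ = 1, remainder 299207
⌊17428499/299207⌋ = 58, remainder 74493
⌊299207/74493⌋ = 4, remainder 1235
⌊74493/1235⌋ = 60, remainder 393
⌊1235/393⌋ = 3, remainder 56
⌊393/56⌋ = 7, remainder 1
⌊56/1⌋ = 56, remainder 0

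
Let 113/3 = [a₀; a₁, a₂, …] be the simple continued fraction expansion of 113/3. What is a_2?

2

Apply division with remainder until the remainder is 0:
113 ÷ 3 → quotient 37, remainder 2
3 ÷ 2 → quotient 1, remainder 1
2 ÷ 1 → quotient 2, remainder 0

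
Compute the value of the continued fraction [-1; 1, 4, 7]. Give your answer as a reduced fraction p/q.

a_0 = -1: -1/1
a_1 = 1: 0/1
a_2 = 4: -1/5
a_3 = 7: -7/36

-7/36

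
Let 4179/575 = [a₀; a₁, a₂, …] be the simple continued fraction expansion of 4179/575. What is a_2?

1

Apply division with remainder until the remainder is 0:
4179 = 7·575 + 154, so a_0 = 7
575 = 3·154 + 113, so a_1 = 3
154 = 1·113 + 41, so a_2 = 1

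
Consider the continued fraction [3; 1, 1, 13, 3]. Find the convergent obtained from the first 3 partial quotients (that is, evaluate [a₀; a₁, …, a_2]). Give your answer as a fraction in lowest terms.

7/2

Start with 1.
1 + 1/(1/1) = 1 + 1/1 = 2/1
3 + 1/(2/1) = 3 + 1/2 = 7/2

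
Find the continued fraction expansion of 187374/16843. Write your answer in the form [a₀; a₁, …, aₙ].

Repeatedly divide and take the remainder:
187374 = 11·16843 + 2101, so a_0 = 11
16843 = 8·2101 + 35, so a_1 = 8
2101 = 60·35 + 1, so a_2 = 60
35 = 35·1 + 0, so a_3 = 35

[11; 8, 60, 35]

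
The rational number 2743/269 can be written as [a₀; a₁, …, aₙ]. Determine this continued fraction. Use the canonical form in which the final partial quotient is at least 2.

2743 ÷ 269 → quotient 10, remainder 53
269 ÷ 53 → quotient 5, remainder 4
53 ÷ 4 → quotient 13, remainder 1
4 ÷ 1 → quotient 4, remainder 0

[10; 5, 13, 4]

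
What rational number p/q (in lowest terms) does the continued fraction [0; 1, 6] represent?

6/7

Starting at the tail and folding back:
Start with 6.
1 + 1/(6/1) = 1 + 1/6 = 7/6
0 + 1/(7/6) = 0 + 6/7 = 6/7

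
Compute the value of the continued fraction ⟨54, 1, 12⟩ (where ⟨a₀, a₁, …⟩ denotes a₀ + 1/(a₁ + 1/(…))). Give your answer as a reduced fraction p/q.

Starting at the tail and folding back:
Start with 12.
1 + 1/(12/1) = 1 + 1/12 = 13/12
54 + 1/(13/12) = 54 + 12/13 = 714/13

714/13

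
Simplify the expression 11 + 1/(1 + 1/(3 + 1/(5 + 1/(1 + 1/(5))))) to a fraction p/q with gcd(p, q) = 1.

a_0 = 11: 11/1
a_1 = 1: 12/1
a_2 = 3: 47/4
a_3 = 5: 247/21
a_4 = 1: 294/25
a_5 = 5: 1717/146

1717/146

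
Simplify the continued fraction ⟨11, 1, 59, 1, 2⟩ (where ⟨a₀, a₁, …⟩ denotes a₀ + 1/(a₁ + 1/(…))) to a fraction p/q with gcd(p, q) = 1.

2181/182

Build up convergents one term at a time:
a_0 = 11: 11/1
a_1 = 1: 12/1
a_2 = 59: 719/60
a_3 = 1: 731/61
a_4 = 2: 2181/182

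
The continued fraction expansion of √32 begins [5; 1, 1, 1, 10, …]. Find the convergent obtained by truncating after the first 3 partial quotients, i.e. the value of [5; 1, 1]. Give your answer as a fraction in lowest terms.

11/2

a_0 = 5: 5/1
a_1 = 1: 6/1
a_2 = 1: 11/2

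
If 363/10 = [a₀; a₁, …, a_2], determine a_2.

363 ÷ 10 → quotient 36, remainder 3
10 ÷ 3 → quotient 3, remainder 1
3 ÷ 1 → quotient 3, remainder 0

3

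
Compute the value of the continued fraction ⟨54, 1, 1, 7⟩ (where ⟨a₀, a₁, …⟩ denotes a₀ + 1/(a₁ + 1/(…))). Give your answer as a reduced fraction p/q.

Build up convergents one term at a time:
a_0 = 54: 54/1
a_1 = 1: 55/1
a_2 = 1: 109/2
a_3 = 7: 818/15

818/15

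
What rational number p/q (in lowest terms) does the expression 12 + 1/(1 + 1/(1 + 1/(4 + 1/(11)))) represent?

1268/101

a_0 = 12: 12/1
a_1 = 1: 13/1
a_2 = 1: 25/2
a_3 = 4: 113/9
a_4 = 11: 1268/101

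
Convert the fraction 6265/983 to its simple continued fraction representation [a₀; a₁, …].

⌊6265/983⌋ = 6, remainder 367
⌊983/367⌋ = 2, remainder 249
⌊367/249⌋ = 1, remainder 118
⌊249/118⌋ = 2, remainder 13
⌊118/13⌋ = 9, remainder 1
⌊13/1⌋ = 13, remainder 0

[6; 2, 1, 2, 9, 13]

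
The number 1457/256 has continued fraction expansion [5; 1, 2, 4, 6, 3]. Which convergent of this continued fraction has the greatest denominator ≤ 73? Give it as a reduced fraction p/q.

a_0 = 5: 5/1  (≤ bound)
a_1 = 1: 6/1  (≤ bound)
a_2 = 2: 17/3  (≤ bound)
a_3 = 4: 74/13  (≤ bound)
a_4 = 6: 461/81  (> 73, stop)

74/13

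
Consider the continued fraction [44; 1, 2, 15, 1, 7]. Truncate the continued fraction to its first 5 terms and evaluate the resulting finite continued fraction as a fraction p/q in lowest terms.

Collapse the nested fraction from the inside out:
Start with 1.
15 + 1/(1/1) = 15 + 1/1 = 16/1
2 + 1/(16/1) = 2 + 1/16 = 33/16
1 + 1/(33/16) = 1 + 16/33 = 49/33
44 + 1/(49/33) = 44 + 33/49 = 2189/49

2189/49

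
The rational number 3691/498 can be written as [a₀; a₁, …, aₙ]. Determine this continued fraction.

[7; 2, 2, 3, 29]

3691 = 7·498 + 205, so a_0 = 7
498 = 2·205 + 88, so a_1 = 2
205 = 2·88 + 29, so a_2 = 2
88 = 3·29 + 1, so a_3 = 3
29 = 29·1 + 0, so a_4 = 29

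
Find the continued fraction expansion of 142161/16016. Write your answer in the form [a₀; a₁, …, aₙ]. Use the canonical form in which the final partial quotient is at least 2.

[8; 1, 7, 13, 21, 1, 2, 2]

142161 ÷ 16016 → quotient 8, remainder 14033
16016 ÷ 14033 → quotient 1, remainder 1983
14033 ÷ 1983 → quotient 7, remainder 152
1983 ÷ 152 → quotient 13, remainder 7
152 ÷ 7 → quotient 21, remainder 5
7 ÷ 5 → quotient 1, remainder 2
5 ÷ 2 → quotient 2, remainder 1
2 ÷ 1 → quotient 2, remainder 0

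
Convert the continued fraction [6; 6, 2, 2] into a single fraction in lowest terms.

a_0 = 6: 6/1
a_1 = 6: 37/6
a_2 = 2: 80/13
a_3 = 2: 197/32

197/32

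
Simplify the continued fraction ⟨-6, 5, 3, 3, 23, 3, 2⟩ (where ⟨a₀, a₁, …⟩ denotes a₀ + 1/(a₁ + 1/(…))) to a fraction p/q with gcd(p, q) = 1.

-50855/8751

Use the convergent recurrence hₖ = aₖ·hₖ₋₁ + hₖ₋₂ (and likewise for the denominators kₖ):
a_0 = -6: -6/1
a_1 = 5: -29/5
a_2 = 3: -93/16
a_3 = 3: -308/53
a_4 = 23: -7177/1235
a_5 = 3: -21839/3758
a_6 = 2: -50855/8751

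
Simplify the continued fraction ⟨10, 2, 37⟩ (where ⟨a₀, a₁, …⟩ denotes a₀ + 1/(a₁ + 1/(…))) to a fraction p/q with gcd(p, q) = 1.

787/75

Start with 37.
2 + 1/(37/1) = 2 + 1/37 = 75/37
10 + 1/(75/37) = 10 + 37/75 = 787/75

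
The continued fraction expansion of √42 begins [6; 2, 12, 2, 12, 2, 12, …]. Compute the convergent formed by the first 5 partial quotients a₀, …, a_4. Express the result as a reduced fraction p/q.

Start with 12.
2 + 1/(12/1) = 2 + 1/12 = 25/12
12 + 1/(25/12) = 12 + 12/25 = 312/25
2 + 1/(312/25) = 2 + 25/312 = 649/312
6 + 1/(649/312) = 6 + 312/649 = 4206/649

4206/649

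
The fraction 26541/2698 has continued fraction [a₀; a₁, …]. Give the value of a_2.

5

Repeatedly divide and take the remainder:
⌊26541/2698⌋ = 9, remainder 2259
⌊2698/2259⌋ = 1, remainder 439
⌊2259/439⌋ = 5, remainder 64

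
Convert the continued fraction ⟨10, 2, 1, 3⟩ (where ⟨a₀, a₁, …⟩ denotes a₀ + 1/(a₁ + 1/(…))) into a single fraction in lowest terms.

114/11

Starting at the tail and folding back:
Start with 3.
1 + 1/(3/1) = 1 + 1/3 = 4/3
2 + 1/(4/3) = 2 + 3/4 = 11/4
10 + 1/(11/4) = 10 + 4/11 = 114/11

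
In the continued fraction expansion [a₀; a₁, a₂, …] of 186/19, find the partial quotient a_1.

1

186 ÷ 19 → quotient 9, remainder 15
19 ÷ 15 → quotient 1, remainder 4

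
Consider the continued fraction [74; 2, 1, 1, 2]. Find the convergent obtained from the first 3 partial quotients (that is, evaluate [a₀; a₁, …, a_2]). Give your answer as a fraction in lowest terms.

a_0 = 74: 74/1
a_1 = 2: 149/2
a_2 = 1: 223/3

223/3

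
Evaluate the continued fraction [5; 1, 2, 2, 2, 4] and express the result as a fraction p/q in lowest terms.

Start with 4.
2 + 1/(4/1) = 2 + 1/4 = 9/4
2 + 1/(9/4) = 2 + 4/9 = 22/9
2 + 1/(22/9) = 2 + 9/22 = 53/22
1 + 1/(53/22) = 1 + 22/53 = 75/53
5 + 1/(75/53) = 5 + 53/75 = 428/75

428/75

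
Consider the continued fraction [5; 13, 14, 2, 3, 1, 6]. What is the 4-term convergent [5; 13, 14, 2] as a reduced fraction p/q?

1924/379

Collapse the nested fraction from the inside out:
Start with 2.
14 + 1/(2/1) = 14 + 1/2 = 29/2
13 + 1/(29/2) = 13 + 2/29 = 379/29
5 + 1/(379/29) = 5 + 29/379 = 1924/379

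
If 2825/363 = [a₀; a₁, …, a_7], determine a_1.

1

⌊2825/363⌋ = 7, remainder 284
⌊363/284⌋ = 1, remainder 79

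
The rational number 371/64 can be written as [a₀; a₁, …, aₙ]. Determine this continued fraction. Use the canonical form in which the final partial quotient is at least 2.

[5; 1, 3, 1, 12]

371 = 5·64 + 51, so a_0 = 5
64 = 1·51 + 13, so a_1 = 1
51 = 3·13 + 12, so a_2 = 3
13 = 1·12 + 1, so a_3 = 1
12 = 12·1 + 0, so a_4 = 12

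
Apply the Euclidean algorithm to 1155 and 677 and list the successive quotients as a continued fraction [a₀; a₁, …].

[1; 1, 2, 2, 2, 19, 2]

⌊1155/677⌋ = 1, remainder 478
⌊677/478⌋ = 1, remainder 199
⌊478/199⌋ = 2, remainder 80
⌊199/80⌋ = 2, remainder 39
⌊80/39⌋ = 2, remainder 2
⌊39/2⌋ = 19, remainder 1
⌊2/1⌋ = 2, remainder 0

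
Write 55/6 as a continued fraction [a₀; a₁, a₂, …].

Repeatedly divide and take the remainder:
⌊55/6⌋ = 9, remainder 1
⌊6/1⌋ = 6, remainder 0

[9; 6]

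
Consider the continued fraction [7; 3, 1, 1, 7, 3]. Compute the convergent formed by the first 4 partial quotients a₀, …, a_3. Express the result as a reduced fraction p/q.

51/7

Start with 1.
1 + 1/(1/1) = 1 + 1/1 = 2/1
3 + 1/(2/1) = 3 + 1/2 = 7/2
7 + 1/(7/2) = 7 + 2/7 = 51/7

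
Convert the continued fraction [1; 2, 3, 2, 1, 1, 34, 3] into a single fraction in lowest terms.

Compute successive convergents:
a_0 = 1: 1/1
a_1 = 2: 3/2
a_2 = 3: 10/7
a_3 = 2: 23/16
a_4 = 1: 33/23
a_5 = 1: 56/39
a_6 = 34: 1937/1349
a_7 = 3: 5867/4086

5867/4086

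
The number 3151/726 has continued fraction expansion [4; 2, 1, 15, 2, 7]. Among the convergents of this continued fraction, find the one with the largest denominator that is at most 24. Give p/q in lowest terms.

a_0 = 4: 4/1  (≤ bound)
a_1 = 2: 9/2  (≤ bound)
a_2 = 1: 13/3  (≤ bound)
a_3 = 15: 204/47  (> 24, stop)

13/3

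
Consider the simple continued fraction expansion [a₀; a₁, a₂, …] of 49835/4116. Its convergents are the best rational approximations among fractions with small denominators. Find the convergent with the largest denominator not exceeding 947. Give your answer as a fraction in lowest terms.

8887/734

a_0 = 12: 12/1  (≤ bound)
a_1 = 9: 109/9  (≤ bound)
a_2 = 3: 339/28  (≤ bound)
a_3 = 2: 787/65  (≤ bound)
a_4 = 3: 2700/223  (≤ bound)
a_5 = 3: 8887/734  (≤ bound)
a_6 = 2: 20474/1691  (> 947, stop)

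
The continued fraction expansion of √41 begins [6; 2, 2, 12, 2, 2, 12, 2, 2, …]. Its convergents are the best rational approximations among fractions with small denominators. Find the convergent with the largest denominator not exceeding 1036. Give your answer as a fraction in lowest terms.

a_0 = 6: 6/1  (≤ bound)
a_1 = 2: 13/2  (≤ bound)
a_2 = 2: 32/5  (≤ bound)
a_3 = 12: 397/62  (≤ bound)
a_4 = 2: 826/129  (≤ bound)
a_5 = 2: 2049/320  (≤ bound)
a_6 = 12: 25414/3969  (> 1036, stop)

2049/320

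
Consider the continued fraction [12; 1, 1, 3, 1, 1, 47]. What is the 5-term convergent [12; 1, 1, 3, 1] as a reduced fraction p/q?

Compute successive convergents:
a_0 = 12: 12/1
a_1 = 1: 13/1
a_2 = 1: 25/2
a_3 = 3: 88/7
a_4 = 1: 113/9

113/9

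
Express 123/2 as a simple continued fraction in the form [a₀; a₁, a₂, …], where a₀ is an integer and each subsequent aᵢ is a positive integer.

[61; 2]

123 ÷ 2 → quotient 61, remainder 1
2 ÷ 1 → quotient 2, remainder 0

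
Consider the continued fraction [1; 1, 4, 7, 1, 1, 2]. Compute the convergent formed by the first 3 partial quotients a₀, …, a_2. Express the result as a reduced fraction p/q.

9/5

Start with 4.
1 + 1/(4/1) = 1 + 1/4 = 5/4
1 + 1/(5/4) = 1 + 4/5 = 9/5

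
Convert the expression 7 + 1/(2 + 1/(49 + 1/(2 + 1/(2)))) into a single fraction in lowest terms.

3740/499

Start with 2.
2 + 1/(2/1) = 2 + 1/2 = 5/2
49 + 1/(5/2) = 49 + 2/5 = 247/5
2 + 1/(247/5) = 2 + 5/247 = 499/247
7 + 1/(499/247) = 7 + 247/499 = 3740/499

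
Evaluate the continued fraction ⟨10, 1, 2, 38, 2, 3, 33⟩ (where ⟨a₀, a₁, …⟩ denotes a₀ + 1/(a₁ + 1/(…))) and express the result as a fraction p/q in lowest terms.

Start with 33.
3 + 1/(33/1) = 3 + 1/33 = 100/33
2 + 1/(100/33) = 2 + 33/100 = 233/100
38 + 1/(233/100) = 38 + 100/233 = 8954/233
2 + 1/(8954/233) = 2 + 233/8954 = 18141/8954
1 + 1/(18141/8954) = 1 + 8954/18141 = 27095/18141
10 + 1/(27095/18141) = 10 + 18141/27095 = 289091/27095

289091/27095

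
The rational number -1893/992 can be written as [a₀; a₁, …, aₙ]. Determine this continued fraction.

[-2; 10, 1, 9, 9]

-1893 ÷ 992 → quotient -2, remainder 91
992 ÷ 91 → quotient 10, remainder 82
91 ÷ 82 → quotient 1, remainder 9
82 ÷ 9 → quotient 9, remainder 1
9 ÷ 1 → quotient 9, remainder 0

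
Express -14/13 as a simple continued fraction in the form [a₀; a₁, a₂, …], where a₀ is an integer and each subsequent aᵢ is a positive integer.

Run the Euclidean algorithm, recording each quotient:
-14 ÷ 13 → quotient -2, remainder 12
13 ÷ 12 → quotient 1, remainder 1
12 ÷ 1 → quotient 12, remainder 0

[-2; 1, 12]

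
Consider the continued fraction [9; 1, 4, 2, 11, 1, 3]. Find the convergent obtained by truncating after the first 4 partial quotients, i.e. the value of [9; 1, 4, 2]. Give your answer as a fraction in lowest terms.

Collapse the nested fraction from the inside out:
Start with 2.
4 + 1/(2/1) = 4 + 1/2 = 9/2
1 + 1/(9/2) = 1 + 2/9 = 11/9
9 + 1/(11/9) = 9 + 9/11 = 108/11

108/11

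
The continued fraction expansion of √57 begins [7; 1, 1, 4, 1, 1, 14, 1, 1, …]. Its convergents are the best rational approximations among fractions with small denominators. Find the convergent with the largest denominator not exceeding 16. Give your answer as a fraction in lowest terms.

a_0 = 7: 7/1  (≤ bound)
a_1 = 1: 8/1  (≤ bound)
a_2 = 1: 15/2  (≤ bound)
a_3 = 4: 68/9  (≤ bound)
a_4 = 1: 83/11  (≤ bound)
a_5 = 1: 151/20  (> 16, stop)

83/11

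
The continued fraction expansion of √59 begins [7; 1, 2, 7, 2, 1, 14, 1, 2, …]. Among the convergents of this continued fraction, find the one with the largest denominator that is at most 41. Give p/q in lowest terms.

a_0 = 7: 7/1  (≤ bound)
a_1 = 1: 8/1  (≤ bound)
a_2 = 2: 23/3  (≤ bound)
a_3 = 7: 169/22  (≤ bound)
a_4 = 2: 361/47  (> 41, stop)

169/22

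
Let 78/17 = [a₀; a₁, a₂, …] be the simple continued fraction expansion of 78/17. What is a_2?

1

⌊78/17⌋ = 4, remainder 10
⌊17/10⌋ = 1, remainder 7
⌊10/7⌋ = 1, remainder 3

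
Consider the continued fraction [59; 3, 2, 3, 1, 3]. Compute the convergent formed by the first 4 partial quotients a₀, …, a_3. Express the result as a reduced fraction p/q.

Starting at the tail and folding back:
Start with 3.
2 + 1/(3/1) = 2 + 1/3 = 7/3
3 + 1/(7/3) = 3 + 3/7 = 24/7
59 + 1/(24/7) = 59 + 7/24 = 1423/24

1423/24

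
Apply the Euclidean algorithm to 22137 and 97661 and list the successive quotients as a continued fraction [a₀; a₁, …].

22137 ÷ 97661 → quotient 0, remainder 22137
97661 ÷ 22137 → quotient 4, remainder 9113
22137 ÷ 9113 → quotient 2, remainder 3911
9113 ÷ 3911 → quotient 2, remainder 1291
3911 ÷ 1291 → quotient 3, remainder 38
1291 ÷ 38 → quotient 33, remainder 37
38 ÷ 37 → quotient 1, remainder 1
37 ÷ 1 → quotient 37, remainder 0

[0; 4, 2, 2, 3, 33, 1, 37]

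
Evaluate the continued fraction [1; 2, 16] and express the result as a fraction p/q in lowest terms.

49/33

Work from the innermost term outward:
Start with 16.
2 + 1/(16/1) = 2 + 1/16 = 33/16
1 + 1/(33/16) = 1 + 16/33 = 49/33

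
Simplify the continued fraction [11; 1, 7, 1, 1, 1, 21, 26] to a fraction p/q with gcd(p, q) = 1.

174275/14664

Use the convergent recurrence hₖ = aₖ·hₖ₋₁ + hₖ₋₂ (and likewise for the denominators kₖ):
a_0 = 11: 11/1
a_1 = 1: 12/1
a_2 = 7: 95/8
a_3 = 1: 107/9
a_4 = 1: 202/17
a_5 = 1: 309/26
a_6 = 21: 6691/563
a_7 = 26: 174275/14664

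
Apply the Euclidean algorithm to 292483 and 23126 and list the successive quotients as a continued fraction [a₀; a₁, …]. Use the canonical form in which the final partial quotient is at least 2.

[12; 1, 1, 1, 5, 11, 15, 8]

Apply division with remainder until the remainder is 0:
⌊292483/23126⌋ = 12, remainder 14971
⌊23126/14971⌋ = 1, remainder 8155
⌊14971/8155⌋ = 1, remainder 6816
⌊8155/6816⌋ = 1, remainder 1339
⌊6816/1339⌋ = 5, remainder 121
⌊1339/121⌋ = 11, remainder 8
⌊121/8⌋ = 15, remainder 1
⌊8/1⌋ = 8, remainder 0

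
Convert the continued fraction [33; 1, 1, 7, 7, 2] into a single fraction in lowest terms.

7679/229

Collapse the nested fraction from the inside out:
Start with 2.
7 + 1/(2/1) = 7 + 1/2 = 15/2
7 + 1/(15/2) = 7 + 2/15 = 107/15
1 + 1/(107/15) = 1 + 15/107 = 122/107
1 + 1/(122/107) = 1 + 107/122 = 229/122
33 + 1/(229/122) = 33 + 122/229 = 7679/229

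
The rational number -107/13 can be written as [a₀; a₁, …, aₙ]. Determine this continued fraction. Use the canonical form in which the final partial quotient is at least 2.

[-9; 1, 3, 3]

Run the Euclidean algorithm, recording each quotient:
⌊-107/13⌋ = -9, remainder 10
⌊13/10⌋ = 1, remainder 3
⌊10/3⌋ = 3, remainder 1
⌊3/1⌋ = 3, remainder 0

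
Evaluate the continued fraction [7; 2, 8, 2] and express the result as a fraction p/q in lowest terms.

Work from the innermost term outward:
Start with 2.
8 + 1/(2/1) = 8 + 1/2 = 17/2
2 + 1/(17/2) = 2 + 2/17 = 36/17
7 + 1/(36/17) = 7 + 17/36 = 269/36

269/36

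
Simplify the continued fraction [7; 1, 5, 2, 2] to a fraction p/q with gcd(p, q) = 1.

251/32

Start with 2.
2 + 1/(2/1) = 2 + 1/2 = 5/2
5 + 1/(5/2) = 5 + 2/5 = 27/5
1 + 1/(27/5) = 1 + 5/27 = 32/27
7 + 1/(32/27) = 7 + 27/32 = 251/32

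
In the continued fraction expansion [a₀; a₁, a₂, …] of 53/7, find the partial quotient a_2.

1

53 ÷ 7 → quotient 7, remainder 4
7 ÷ 4 → quotient 1, remainder 3
4 ÷ 3 → quotient 1, remainder 1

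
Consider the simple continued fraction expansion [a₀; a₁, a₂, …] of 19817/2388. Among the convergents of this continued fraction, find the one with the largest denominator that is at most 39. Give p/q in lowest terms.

a_0 = 8: 8/1  (≤ bound)
a_1 = 3: 25/3  (≤ bound)
a_2 = 2: 58/7  (≤ bound)
a_3 = 1: 83/10  (≤ bound)
a_4 = 6: 556/67  (> 39, stop)

83/10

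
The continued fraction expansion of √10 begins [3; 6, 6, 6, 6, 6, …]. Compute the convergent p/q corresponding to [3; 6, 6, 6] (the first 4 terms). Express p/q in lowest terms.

721/228

Use the convergent recurrence hₖ = aₖ·hₖ₋₁ + hₖ₋₂ (and likewise for the denominators kₖ):
a_0 = 3: 3/1
a_1 = 6: 19/6
a_2 = 6: 117/37
a_3 = 6: 721/228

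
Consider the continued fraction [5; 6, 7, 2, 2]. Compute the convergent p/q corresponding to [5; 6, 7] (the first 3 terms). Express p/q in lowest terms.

a_0 = 5: 5/1
a_1 = 6: 31/6
a_2 = 7: 222/43

222/43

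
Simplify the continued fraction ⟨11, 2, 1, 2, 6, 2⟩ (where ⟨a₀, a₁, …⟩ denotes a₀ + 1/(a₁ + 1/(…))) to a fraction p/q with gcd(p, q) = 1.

Compute successive convergents:
a_0 = 11: 11/1
a_1 = 2: 23/2
a_2 = 1: 34/3
a_3 = 2: 91/8
a_4 = 6: 580/51
a_5 = 2: 1251/110

1251/110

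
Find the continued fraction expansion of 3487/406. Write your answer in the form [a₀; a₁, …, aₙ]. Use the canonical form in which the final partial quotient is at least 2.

Run the Euclidean algorithm, recording each quotient:
⌊3487/406⌋ = 8, remainder 239
⌊406/239⌋ = 1, remainder 167
⌊239/167⌋ = 1, remainder 72
⌊167/72⌋ = 2, remainder 23
⌊72/23⌋ = 3, remainder 3
⌊23/3⌋ = 7, remainder 2
⌊3/2⌋ = 1, remainder 1
⌊2/1⌋ = 2, remainder 0

[8; 1, 1, 2, 3, 7, 1, 2]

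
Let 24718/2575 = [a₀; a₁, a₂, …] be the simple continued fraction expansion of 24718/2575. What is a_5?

24718 ÷ 2575 → quotient 9, remainder 1543
2575 ÷ 1543 → quotient 1, remainder 1032
1543 ÷ 1032 → quotient 1, remainder 511
1032 ÷ 511 → quotient 2, remainder 10
511 ÷ 10 → quotient 51, remainder 1
10 ÷ 1 → quotient 10, remainder 0

10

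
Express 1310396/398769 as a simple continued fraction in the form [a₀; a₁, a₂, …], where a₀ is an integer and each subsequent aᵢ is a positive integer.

[3; 3, 2, 52, 13, 4, 3, 6]

Repeatedly divide and take the remainder:
⌊1310396/398769⌋ = 3, remainder 114089
⌊398769/114089⌋ = 3, remainder 56502
⌊114089/56502⌋ = 2, remainder 1085
⌊56502/1085⌋ = 52, remainder 82
⌊1085/82⌋ = 13, remainder 19
⌊82/19⌋ = 4, remainder 6
⌊19/6⌋ = 3, remainder 1
⌊6/1⌋ = 6, remainder 0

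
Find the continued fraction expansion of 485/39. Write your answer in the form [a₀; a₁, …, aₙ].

[12; 2, 3, 2, 2]

⌊485/39⌋ = 12, remainder 17
⌊39/17⌋ = 2, remainder 5
⌊17/5⌋ = 3, remainder 2
⌊5/2⌋ = 2, remainder 1
⌊2/1⌋ = 2, remainder 0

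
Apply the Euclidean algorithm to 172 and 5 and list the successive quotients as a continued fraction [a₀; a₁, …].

[34; 2, 2]

Run the Euclidean algorithm, recording each quotient:
172 ÷ 5 → quotient 34, remainder 2
5 ÷ 2 → quotient 2, remainder 1
2 ÷ 1 → quotient 2, remainder 0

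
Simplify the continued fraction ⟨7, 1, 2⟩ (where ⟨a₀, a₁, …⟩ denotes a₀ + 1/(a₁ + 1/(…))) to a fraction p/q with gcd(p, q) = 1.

Start with 2.
1 + 1/(2/1) = 1 + 1/2 = 3/2
7 + 1/(3/2) = 7 + 2/3 = 23/3

23/3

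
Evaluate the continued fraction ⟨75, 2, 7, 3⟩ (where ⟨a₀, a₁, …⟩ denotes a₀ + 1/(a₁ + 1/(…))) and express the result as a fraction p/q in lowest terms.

Start with 3.
7 + 1/(3/1) = 7 + 1/3 = 22/3
2 + 1/(22/3) = 2 + 3/22 = 47/22
75 + 1/(47/22) = 75 + 22/47 = 3547/47

3547/47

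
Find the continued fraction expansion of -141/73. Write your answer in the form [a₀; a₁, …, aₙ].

Apply division with remainder until the remainder is 0:
-141 ÷ 73 → quotient -2, remainder 5
73 ÷ 5 → quotient 14, remainder 3
5 ÷ 3 → quotient 1, remainder 2
3 ÷ 2 → quotient 1, remainder 1
2 ÷ 1 → quotient 2, remainder 0

[-2; 14, 1, 1, 2]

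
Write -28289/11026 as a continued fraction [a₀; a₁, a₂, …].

[-3; 2, 3, 3, 3, 1, 15, 7]

Run the Euclidean algorithm, recording each quotient:
-28289 ÷ 11026 → quotient -3, remainder 4789
11026 ÷ 4789 → quotient 2, remainder 1448
4789 ÷ 1448 → quotient 3, remainder 445
1448 ÷ 445 → quotient 3, remainder 113
445 ÷ 113 → quotient 3, remainder 106
113 ÷ 106 → quotient 1, remainder 7
106 ÷ 7 → quotient 15, remainder 1
7 ÷ 1 → quotient 7, remainder 0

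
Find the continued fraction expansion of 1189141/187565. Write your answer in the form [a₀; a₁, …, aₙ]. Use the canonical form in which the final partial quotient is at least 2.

[6; 2, 1, 16, 3, 2, 58, 9]

⌊1189141/187565⌋ = 6, remainder 63751
⌊187565/63751⌋ = 2, remainder 60063
⌊63751/60063⌋ = 1, remainder 3688
⌊60063/3688⌋ = 16, remainder 1055
⌊3688/1055⌋ = 3, remainder 523
⌊1055/523⌋ = 2, remainder 9
⌊523/9⌋ = 58, remainder 1
⌊9/1⌋ = 9, remainder 0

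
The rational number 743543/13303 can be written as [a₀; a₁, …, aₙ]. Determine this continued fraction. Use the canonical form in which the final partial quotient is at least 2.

[55; 1, 8, 2, 1, 52, 9]

743543 ÷ 13303 → quotient 55, remainder 11878
13303 ÷ 11878 → quotient 1, remainder 1425
11878 ÷ 1425 → quotient 8, remainder 478
1425 ÷ 478 → quotient 2, remainder 469
478 ÷ 469 → quotient 1, remainder 9
469 ÷ 9 → quotient 52, remainder 1
9 ÷ 1 → quotient 9, remainder 0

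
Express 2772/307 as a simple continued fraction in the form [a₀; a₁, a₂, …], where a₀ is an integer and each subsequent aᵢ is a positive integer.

[9; 34, 9]

2772 = 9·307 + 9, so a_0 = 9
307 = 34·9 + 1, so a_1 = 34
9 = 9·1 + 0, so a_2 = 9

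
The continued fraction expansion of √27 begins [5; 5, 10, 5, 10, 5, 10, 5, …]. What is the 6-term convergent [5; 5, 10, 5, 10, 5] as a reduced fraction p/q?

70226/13515

Start with 5.
10 + 1/(5/1) = 10 + 1/5 = 51/5
5 + 1/(51/5) = 5 + 5/51 = 260/51
10 + 1/(260/51) = 10 + 51/260 = 2651/260
5 + 1/(2651/260) = 5 + 260/2651 = 13515/2651
5 + 1/(13515/2651) = 5 + 2651/13515 = 70226/13515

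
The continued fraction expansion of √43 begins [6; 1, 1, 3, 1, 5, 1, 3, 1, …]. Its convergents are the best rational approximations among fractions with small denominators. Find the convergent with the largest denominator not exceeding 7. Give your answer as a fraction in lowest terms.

List convergents until the denominator exceeds the bound:
a_0 = 6: 6/1  (≤ bound)
a_1 = 1: 7/1  (≤ bound)
a_2 = 1: 13/2  (≤ bound)
a_3 = 3: 46/7  (≤ bound)
a_4 = 1: 59/9  (> 7, stop)

46/7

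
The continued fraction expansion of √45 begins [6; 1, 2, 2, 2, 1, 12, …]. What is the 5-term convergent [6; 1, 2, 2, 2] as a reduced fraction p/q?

Use the convergent recurrence hₖ = aₖ·hₖ₋₁ + hₖ₋₂ (and likewise for the denominators kₖ):
a_0 = 6: 6/1
a_1 = 1: 7/1
a_2 = 2: 20/3
a_3 = 2: 47/7
a_4 = 2: 114/17

114/17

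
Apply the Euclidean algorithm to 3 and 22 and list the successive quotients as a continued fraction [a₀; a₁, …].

[0; 7, 3]

Apply division with remainder until the remainder is 0:
3 ÷ 22 → quotient 0, remainder 3
22 ÷ 3 → quotient 7, remainder 1
3 ÷ 1 → quotient 3, remainder 0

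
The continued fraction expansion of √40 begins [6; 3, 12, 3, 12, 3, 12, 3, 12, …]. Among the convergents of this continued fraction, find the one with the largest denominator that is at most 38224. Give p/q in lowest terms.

List convergents until the denominator exceeds the bound:
a_0 = 6: 6/1  (≤ bound)
a_1 = 3: 19/3  (≤ bound)
a_2 = 12: 234/37  (≤ bound)
a_3 = 3: 721/114  (≤ bound)
a_4 = 12: 8886/1405  (≤ bound)
a_5 = 3: 27379/4329  (≤ bound)
a_6 = 12: 337434/53353  (> 38224, stop)

27379/4329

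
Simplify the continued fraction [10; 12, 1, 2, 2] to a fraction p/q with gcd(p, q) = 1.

a_0 = 10: 10/1
a_1 = 12: 121/12
a_2 = 1: 131/13
a_3 = 2: 383/38
a_4 = 2: 897/89

897/89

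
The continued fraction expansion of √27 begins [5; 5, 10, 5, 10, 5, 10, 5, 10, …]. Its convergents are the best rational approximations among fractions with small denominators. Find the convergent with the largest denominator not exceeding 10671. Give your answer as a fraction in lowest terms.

13775/2651

a_0 = 5: 5/1  (≤ bound)
a_1 = 5: 26/5  (≤ bound)
a_2 = 10: 265/51  (≤ bound)
a_3 = 5: 1351/260  (≤ bound)
a_4 = 10: 13775/2651  (≤ bound)
a_5 = 5: 70226/13515  (> 10671, stop)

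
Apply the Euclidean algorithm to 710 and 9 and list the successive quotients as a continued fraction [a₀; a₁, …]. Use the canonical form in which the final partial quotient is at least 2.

710 ÷ 9 → quotient 78, remainder 8
9 ÷ 8 → quotient 1, remainder 1
8 ÷ 1 → quotient 8, remainder 0

[78; 1, 8]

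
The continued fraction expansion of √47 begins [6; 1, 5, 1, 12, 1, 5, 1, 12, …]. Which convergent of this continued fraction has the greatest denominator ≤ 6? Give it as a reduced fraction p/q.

List convergents until the denominator exceeds the bound:
a_0 = 6: 6/1  (≤ bound)
a_1 = 1: 7/1  (≤ bound)
a_2 = 5: 41/6  (≤ bound)
a_3 = 1: 48/7  (> 6, stop)

41/6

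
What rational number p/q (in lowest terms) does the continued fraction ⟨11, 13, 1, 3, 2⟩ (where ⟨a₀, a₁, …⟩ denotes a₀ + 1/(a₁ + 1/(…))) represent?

Start with 2.
3 + 1/(2/1) = 3 + 1/2 = 7/2
1 + 1/(7/2) = 1 + 2/7 = 9/7
13 + 1/(9/7) = 13 + 7/9 = 124/9
11 + 1/(124/9) = 11 + 9/124 = 1373/124

1373/124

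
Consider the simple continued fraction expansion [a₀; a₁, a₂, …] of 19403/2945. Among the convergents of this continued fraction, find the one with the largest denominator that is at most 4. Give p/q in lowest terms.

13/2

a_0 = 6: 6/1  (≤ bound)
a_1 = 1: 7/1  (≤ bound)
a_2 = 1: 13/2  (≤ bound)
a_3 = 2: 33/5  (> 4, stop)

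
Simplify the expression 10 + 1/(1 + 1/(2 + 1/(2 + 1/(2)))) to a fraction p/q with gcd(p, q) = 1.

182/17

Start with 2.
2 + 1/(2/1) = 2 + 1/2 = 5/2
2 + 1/(5/2) = 2 + 2/5 = 12/5
1 + 1/(12/5) = 1 + 5/12 = 17/12
10 + 1/(17/12) = 10 + 12/17 = 182/17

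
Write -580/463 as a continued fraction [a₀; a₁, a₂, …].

[-2; 1, 2, 1, 22, 2, 2]

-580 ÷ 463 → quotient -2, remainder 346
463 ÷ 346 → quotient 1, remainder 117
346 ÷ 117 → quotient 2, remainder 112
117 ÷ 112 → quotient 1, remainder 5
112 ÷ 5 → quotient 22, remainder 2
5 ÷ 2 → quotient 2, remainder 1
2 ÷ 1 → quotient 2, remainder 0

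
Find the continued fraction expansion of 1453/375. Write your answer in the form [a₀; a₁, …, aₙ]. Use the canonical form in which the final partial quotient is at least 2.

Run the Euclidean algorithm, recording each quotient:
1453 ÷ 375 → quotient 3, remainder 328
375 ÷ 328 → quotient 1, remainder 47
328 ÷ 47 → quotient 6, remainder 46
47 ÷ 46 → quotient 1, remainder 1
46 ÷ 1 → quotient 46, remainder 0

[3; 1, 6, 1, 46]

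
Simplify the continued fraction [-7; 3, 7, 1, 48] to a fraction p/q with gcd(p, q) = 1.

-8163/1222

Start with 48.
1 + 1/(48/1) = 1 + 1/48 = 49/48
7 + 1/(49/48) = 7 + 48/49 = 391/49
3 + 1/(391/49) = 3 + 49/391 = 1222/391
-7 + 1/(1222/391) = -7 + 391/1222 = -8163/1222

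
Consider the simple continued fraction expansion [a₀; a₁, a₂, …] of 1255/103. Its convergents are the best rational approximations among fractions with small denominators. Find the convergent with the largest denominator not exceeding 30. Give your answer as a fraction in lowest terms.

329/27

a_0 = 12: 12/1  (≤ bound)
a_1 = 5: 61/5  (≤ bound)
a_2 = 2: 134/11  (≤ bound)
a_3 = 2: 329/27  (≤ bound)
a_4 = 1: 463/38  (> 30, stop)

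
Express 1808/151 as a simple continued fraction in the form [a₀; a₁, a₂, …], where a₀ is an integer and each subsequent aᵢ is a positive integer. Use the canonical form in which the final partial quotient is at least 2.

[11; 1, 36, 1, 3]

1808 = 11·151 + 147, so a_0 = 11
151 = 1·147 + 4, so a_1 = 1
147 = 36·4 + 3, so a_2 = 36
4 = 1·3 + 1, so a_3 = 1
3 = 3·1 + 0, so a_4 = 3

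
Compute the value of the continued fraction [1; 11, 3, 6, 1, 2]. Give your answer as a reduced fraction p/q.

a_0 = 1: 1/1
a_1 = 11: 12/11
a_2 = 3: 37/34
a_3 = 6: 234/215
a_4 = 1: 271/249
a_5 = 2: 776/713

776/713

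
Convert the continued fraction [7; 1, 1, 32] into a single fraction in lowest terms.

488/65

Collapse the nested fraction from the inside out:
Start with 32.
1 + 1/(32/1) = 1 + 1/32 = 33/32
1 + 1/(33/32) = 1 + 32/33 = 65/33
7 + 1/(65/33) = 7 + 33/65 = 488/65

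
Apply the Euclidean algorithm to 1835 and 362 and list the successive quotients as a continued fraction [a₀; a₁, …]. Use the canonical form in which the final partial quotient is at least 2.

Apply division with remainder until the remainder is 0:
⌊1835/362⌋ = 5, remainder 25
⌊362/25⌋ = 14, remainder 12
⌊25/12⌋ = 2, remainder 1
⌊12/1⌋ = 12, remainder 0

[5; 14, 2, 12]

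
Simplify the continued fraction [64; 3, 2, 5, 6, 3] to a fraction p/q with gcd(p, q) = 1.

47767/743

Start with 3.
6 + 1/(3/1) = 6 + 1/3 = 19/3
5 + 1/(19/3) = 5 + 3/19 = 98/19
2 + 1/(98/19) = 2 + 19/98 = 215/98
3 + 1/(215/98) = 3 + 98/215 = 743/215
64 + 1/(743/215) = 64 + 215/743 = 47767/743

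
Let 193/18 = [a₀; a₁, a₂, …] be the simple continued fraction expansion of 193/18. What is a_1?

Apply division with remainder until the remainder is 0:
⌊193/18⌋ = 10, remainder 13
⌊18/13⌋ = 1, remainder 5

1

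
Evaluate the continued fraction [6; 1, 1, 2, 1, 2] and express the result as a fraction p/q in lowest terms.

125/19

Work from the innermost term outward:
Start with 2.
1 + 1/(2/1) = 1 + 1/2 = 3/2
2 + 1/(3/2) = 2 + 2/3 = 8/3
1 + 1/(8/3) = 1 + 3/8 = 11/8
1 + 1/(11/8) = 1 + 8/11 = 19/11
6 + 1/(19/11) = 6 + 11/19 = 125/19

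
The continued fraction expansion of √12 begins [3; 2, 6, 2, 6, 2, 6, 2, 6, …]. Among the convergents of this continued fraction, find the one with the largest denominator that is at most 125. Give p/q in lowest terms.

a_0 = 3: 3/1  (≤ bound)
a_1 = 2: 7/2  (≤ bound)
a_2 = 6: 45/13  (≤ bound)
a_3 = 2: 97/28  (≤ bound)
a_4 = 6: 627/181  (> 125, stop)

97/28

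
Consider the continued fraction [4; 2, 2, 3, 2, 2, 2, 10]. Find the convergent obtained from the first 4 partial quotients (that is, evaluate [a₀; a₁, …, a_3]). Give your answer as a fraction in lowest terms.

75/17

Collapse the nested fraction from the inside out:
Start with 3.
2 + 1/(3/1) = 2 + 1/3 = 7/3
2 + 1/(7/3) = 2 + 3/7 = 17/7
4 + 1/(17/7) = 4 + 7/17 = 75/17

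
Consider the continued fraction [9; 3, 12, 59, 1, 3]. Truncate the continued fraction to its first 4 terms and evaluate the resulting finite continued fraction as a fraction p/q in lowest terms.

20383/2186

a_0 = 9: 9/1
a_1 = 3: 28/3
a_2 = 12: 345/37
a_3 = 59: 20383/2186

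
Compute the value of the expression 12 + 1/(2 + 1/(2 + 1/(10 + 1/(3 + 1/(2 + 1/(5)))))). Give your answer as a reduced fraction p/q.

Start with 5.
2 + 1/(5/1) = 2 + 1/5 = 11/5
3 + 1/(11/5) = 3 + 5/11 = 38/11
10 + 1/(38/11) = 10 + 11/38 = 391/38
2 + 1/(391/38) = 2 + 38/391 = 820/391
2 + 1/(820/391) = 2 + 391/820 = 2031/820
12 + 1/(2031/820) = 12 + 820/2031 = 25192/2031

25192/2031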